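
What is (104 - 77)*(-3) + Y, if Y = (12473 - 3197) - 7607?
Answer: 1588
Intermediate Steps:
Y = 1669 (Y = 9276 - 7607 = 1669)
(104 - 77)*(-3) + Y = (104 - 77)*(-3) + 1669 = 27*(-3) + 1669 = -81 + 1669 = 1588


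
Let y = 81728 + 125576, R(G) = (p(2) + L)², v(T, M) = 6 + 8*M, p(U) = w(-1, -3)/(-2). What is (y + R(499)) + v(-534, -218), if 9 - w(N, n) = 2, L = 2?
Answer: 822273/4 ≈ 2.0557e+5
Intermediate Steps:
w(N, n) = 7 (w(N, n) = 9 - 1*2 = 9 - 2 = 7)
p(U) = -7/2 (p(U) = 7/(-2) = 7*(-½) = -7/2)
R(G) = 9/4 (R(G) = (-7/2 + 2)² = (-3/2)² = 9/4)
y = 207304
(y + R(499)) + v(-534, -218) = (207304 + 9/4) + (6 + 8*(-218)) = 829225/4 + (6 - 1744) = 829225/4 - 1738 = 822273/4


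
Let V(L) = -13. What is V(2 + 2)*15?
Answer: -195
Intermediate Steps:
V(2 + 2)*15 = -13*15 = -195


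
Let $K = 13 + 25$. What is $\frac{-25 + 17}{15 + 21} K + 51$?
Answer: $\frac{383}{9} \approx 42.556$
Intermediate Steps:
$K = 38$
$\frac{-25 + 17}{15 + 21} K + 51 = \frac{-25 + 17}{15 + 21} \cdot 38 + 51 = - \frac{8}{36} \cdot 38 + 51 = \left(-8\right) \frac{1}{36} \cdot 38 + 51 = \left(- \frac{2}{9}\right) 38 + 51 = - \frac{76}{9} + 51 = \frac{383}{9}$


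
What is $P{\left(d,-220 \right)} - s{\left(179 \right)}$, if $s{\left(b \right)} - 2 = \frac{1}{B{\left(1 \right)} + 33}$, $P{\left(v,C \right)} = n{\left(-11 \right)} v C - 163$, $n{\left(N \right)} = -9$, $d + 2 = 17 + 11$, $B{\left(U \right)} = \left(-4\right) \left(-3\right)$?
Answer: $\frac{2309174}{45} \approx 51315.0$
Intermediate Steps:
$B{\left(U \right)} = 12$
$d = 26$ ($d = -2 + \left(17 + 11\right) = -2 + 28 = 26$)
$P{\left(v,C \right)} = -163 - 9 C v$ ($P{\left(v,C \right)} = - 9 v C - 163 = - 9 C v - 163 = -163 - 9 C v$)
$s{\left(b \right)} = \frac{91}{45}$ ($s{\left(b \right)} = 2 + \frac{1}{12 + 33} = 2 + \frac{1}{45} = \frac{91}{45}$)
$P{\left(d,-220 \right)} - s{\left(179 \right)} = \left(-163 - \left(-1980\right) 26\right) - \frac{91}{45} = \left(-163 + 51480\right) - \frac{91}{45} = 51317 - \frac{91}{45} = \frac{2309174}{45}$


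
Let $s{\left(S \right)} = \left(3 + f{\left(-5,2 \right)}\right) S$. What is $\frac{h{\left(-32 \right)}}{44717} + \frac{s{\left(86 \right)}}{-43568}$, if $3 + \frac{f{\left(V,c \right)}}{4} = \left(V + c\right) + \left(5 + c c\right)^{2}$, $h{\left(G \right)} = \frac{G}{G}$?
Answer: $- \frac{582596009}{974115128} \approx -0.59808$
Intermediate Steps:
$h{\left(G \right)} = 1$
$f{\left(V,c \right)} = -12 + 4 V + 4 c + 4 \left(5 + c^{2}\right)^{2}$ ($f{\left(V,c \right)} = -12 + 4 \left(\left(V + c\right) + \left(5 + c c\right)^{2}\right) = -12 + 4 \left(\left(V + c\right) + \left(5 + c^{2}\right)^{2}\right) = -12 + 4 \left(V + c + \left(5 + c^{2}\right)^{2}\right) = -12 + \left(4 V + 4 c + 4 \left(5 + c^{2}\right)^{2}\right) = -12 + 4 V + 4 c + 4 \left(5 + c^{2}\right)^{2}$)
$s{\left(S \right)} = 303 S$ ($s{\left(S \right)} = \left(3 + \left(-12 + 4 \left(-5\right) + 4 \cdot 2 + 4 \left(5 + 2^{2}\right)^{2}\right)\right) S = \left(3 + \left(-12 - 20 + 8 + 4 \left(5 + 4\right)^{2}\right)\right) S = \left(3 + \left(-12 - 20 + 8 + 4 \cdot 9^{2}\right)\right) S = \left(3 + \left(-12 - 20 + 8 + 4 \cdot 81\right)\right) S = \left(3 + \left(-12 - 20 + 8 + 324\right)\right) S = \left(3 + 300\right) S = 303 S$)
$\frac{h{\left(-32 \right)}}{44717} + \frac{s{\left(86 \right)}}{-43568} = 1 \cdot \frac{1}{44717} + \frac{303 \cdot 86}{-43568} = 1 \cdot \frac{1}{44717} + 26058 \left(- \frac{1}{43568}\right) = \frac{1}{44717} - \frac{13029}{21784} = - \frac{582596009}{974115128}$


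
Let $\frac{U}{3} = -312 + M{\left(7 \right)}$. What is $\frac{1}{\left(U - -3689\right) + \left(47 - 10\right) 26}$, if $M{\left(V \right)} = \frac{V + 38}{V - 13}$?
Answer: $\frac{2}{7385} \approx 0.00027082$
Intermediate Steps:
$M{\left(V \right)} = \frac{38 + V}{-13 + V}$
$U = - \frac{1917}{2}$ ($U = 3 \left(-312 + \frac{38 + 7}{-13 + 7}\right) = 3 \left(-312 + \frac{1}{-6} \cdot 45\right) = 3 \left(-312 - \frac{15}{2}\right) = 3 \left(- \frac{639}{2}\right) = - \frac{1917}{2} \approx -958.5$)
$\frac{1}{\left(U - -3689\right) + \left(47 - 10\right) 26} = \frac{1}{\left(- \frac{1917}{2} - -3689\right) + \left(47 - 10\right) 26} = \frac{1}{\left(- \frac{1917}{2} + 3689\right) + 37 \cdot 26} = \frac{1}{\frac{5461}{2} + 962} = \frac{1}{\frac{7385}{2}} = \frac{2}{7385}$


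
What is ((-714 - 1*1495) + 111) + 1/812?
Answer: -1703575/812 ≈ -2098.0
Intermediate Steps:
((-714 - 1*1495) + 111) + 1/812 = ((-714 - 1495) + 111) + 1/812 = (-2209 + 111) + 1/812 = -2098 + 1/812 = -1703575/812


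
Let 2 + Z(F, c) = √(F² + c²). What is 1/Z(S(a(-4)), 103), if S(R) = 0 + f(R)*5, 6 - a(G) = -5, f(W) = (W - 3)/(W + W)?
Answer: 242/1283605 + 11*√1284089/1283605 ≈ 0.0098994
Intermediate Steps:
f(W) = (-3 + W)/(2*W) (f(W) = (-3 + W)/((2*W)) = (-3 + W)*(1/(2*W)) = (-3 + W)/(2*W))
a(G) = 11 (a(G) = 6 - 1*(-5) = 6 + 5 = 11)
S(R) = 5*(-3 + R)/(2*R) (S(R) = 0 + ((-3 + R)/(2*R))*5 = 0 + 5*(-3 + R)/(2*R) = 5*(-3 + R)/(2*R))
Z(F, c) = -2 + √(F² + c²)
1/Z(S(a(-4)), 103) = 1/(-2 + √(((5/2)*(-3 + 11)/11)² + 103²)) = 1/(-2 + √(((5/2)*(1/11)*8)² + 10609)) = 1/(-2 + √((20/11)² + 10609)) = 1/(-2 + √(400/121 + 10609)) = 1/(-2 + √(1284089/121)) = 1/(-2 + √1284089/11)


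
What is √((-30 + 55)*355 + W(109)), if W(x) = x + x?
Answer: √9093 ≈ 95.357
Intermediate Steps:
W(x) = 2*x
√((-30 + 55)*355 + W(109)) = √((-30 + 55)*355 + 2*109) = √(25*355 + 218) = √(8875 + 218) = √9093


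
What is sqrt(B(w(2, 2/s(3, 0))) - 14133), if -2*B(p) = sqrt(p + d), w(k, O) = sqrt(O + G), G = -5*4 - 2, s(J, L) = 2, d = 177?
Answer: sqrt(-56532 - 2*sqrt(177 + I*sqrt(21)))/2 ≈ 0.00036206 - 118.91*I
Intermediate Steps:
G = -22 (G = -20 - 2 = -22)
w(k, O) = sqrt(-22 + O) (w(k, O) = sqrt(O - 22) = sqrt(-22 + O))
B(p) = -sqrt(177 + p)/2 (B(p) = -sqrt(p + 177)/2 = -sqrt(177 + p)/2)
sqrt(B(w(2, 2/s(3, 0))) - 14133) = sqrt(-sqrt(177 + sqrt(-22 + 2/2))/2 - 14133) = sqrt(-sqrt(177 + sqrt(-22 + 2*(1/2)))/2 - 14133) = sqrt(-sqrt(177 + sqrt(-22 + 1))/2 - 14133) = sqrt(-sqrt(177 + sqrt(-21))/2 - 14133) = sqrt(-sqrt(177 + I*sqrt(21))/2 - 14133) = sqrt(-14133 - sqrt(177 + I*sqrt(21))/2)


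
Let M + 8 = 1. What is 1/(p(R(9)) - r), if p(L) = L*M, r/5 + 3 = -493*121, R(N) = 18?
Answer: 1/298154 ≈ 3.3540e-6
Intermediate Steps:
r = -298280 (r = -15 + 5*(-493*121) = -15 + 5*(-59653) = -15 - 298265 = -298280)
M = -7 (M = -8 + 1 = -7)
p(L) = -7*L (p(L) = L*(-7) = -7*L)
1/(p(R(9)) - r) = 1/(-7*18 - 1*(-298280)) = 1/(-126 + 298280) = 1/298154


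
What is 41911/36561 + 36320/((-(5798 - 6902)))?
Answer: 28628443/840903 ≈ 34.045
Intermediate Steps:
41911/36561 + 36320/((-(5798 - 6902))) = 41911*(1/36561) + 36320/((-1*(-1104))) = 41911/36561 + 36320/1104 = 41911/36561 + 36320*(1/1104) = 41911/36561 + 2270/69 = 28628443/840903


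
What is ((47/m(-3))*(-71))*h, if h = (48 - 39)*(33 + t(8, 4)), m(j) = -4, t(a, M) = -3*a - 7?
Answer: 30033/2 ≈ 15017.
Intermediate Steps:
t(a, M) = -7 - 3*a
h = 18 (h = (48 - 39)*(33 + (-7 - 3*8)) = 9*(33 + (-7 - 24)) = 9*(33 - 31) = 9*2 = 18)
((47/m(-3))*(-71))*h = ((47/(-4))*(-71))*18 = ((47*(-1/4))*(-71))*18 = -47/4*(-71)*18 = (3337/4)*18 = 30033/2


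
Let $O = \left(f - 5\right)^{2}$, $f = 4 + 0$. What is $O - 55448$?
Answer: $-55447$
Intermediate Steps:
$f = 4$
$O = 1$ ($O = \left(4 - 5\right)^{2} = \left(-1\right)^{2} = 1$)
$O - 55448 = 1 - 55448 = -55447$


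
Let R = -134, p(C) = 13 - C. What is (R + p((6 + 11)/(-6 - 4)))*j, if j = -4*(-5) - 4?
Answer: -9544/5 ≈ -1908.8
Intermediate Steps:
j = 16 (j = 20 - 4 = 16)
(R + p((6 + 11)/(-6 - 4)))*j = (-134 + (13 - (6 + 11)/(-6 - 4)))*16 = (-134 + (13 - 17/(-10)))*16 = (-134 + (13 - 17*(-1)/10))*16 = (-134 + (13 - 1*(-17/10)))*16 = (-134 + (13 + 17/10))*16 = (-134 + 147/10)*16 = -1193/10*16 = -9544/5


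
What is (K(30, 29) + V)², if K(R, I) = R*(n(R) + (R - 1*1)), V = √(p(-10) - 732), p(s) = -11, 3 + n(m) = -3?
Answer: (690 + I*√743)² ≈ 4.7536e+5 + 37616.0*I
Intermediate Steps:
n(m) = -6 (n(m) = -3 - 3 = -6)
V = I*√743 (V = √(-11 - 732) = √(-743) = I*√743 ≈ 27.258*I)
K(R, I) = R*(-7 + R) (K(R, I) = R*(-6 + (R - 1*1)) = R*(-6 + (R - 1)) = R*(-6 + (-1 + R)) = R*(-7 + R))
(K(30, 29) + V)² = (30*(-7 + 30) + I*√743)² = (30*23 + I*√743)² = (690 + I*√743)²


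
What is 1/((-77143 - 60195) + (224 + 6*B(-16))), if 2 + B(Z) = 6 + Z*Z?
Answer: -1/135554 ≈ -7.3771e-6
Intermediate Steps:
B(Z) = 4 + Z² (B(Z) = -2 + (6 + Z*Z) = -2 + (6 + Z²) = 4 + Z²)
1/((-77143 - 60195) + (224 + 6*B(-16))) = 1/((-77143 - 60195) + (224 + 6*(4 + (-16)²))) = 1/(-137338 + (224 + 6*(4 + 256))) = 1/(-137338 + (224 + 6*260)) = 1/(-137338 + (224 + 1560)) = 1/(-137338 + 1784) = 1/(-135554) = -1/135554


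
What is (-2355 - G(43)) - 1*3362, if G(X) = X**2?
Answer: -7566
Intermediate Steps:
(-2355 - G(43)) - 1*3362 = (-2355 - 1*43**2) - 1*3362 = (-2355 - 1*1849) - 3362 = (-2355 - 1849) - 3362 = -4204 - 3362 = -7566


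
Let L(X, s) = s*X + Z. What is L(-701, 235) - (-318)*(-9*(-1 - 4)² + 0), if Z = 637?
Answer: -235648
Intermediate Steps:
L(X, s) = 637 + X*s (L(X, s) = s*X + 637 = X*s + 637 = 637 + X*s)
L(-701, 235) - (-318)*(-9*(-1 - 4)² + 0) = (637 - 701*235) - (-318)*(-9*(-1 - 4)² + 0) = (637 - 164735) - (-318)*(-9*(-5)² + 0) = -164098 - (-318)*(-9*25 + 0) = -164098 - (-318)*(-225 + 0) = -164098 - (-318)*(-225) = -164098 - 1*71550 = -164098 - 71550 = -235648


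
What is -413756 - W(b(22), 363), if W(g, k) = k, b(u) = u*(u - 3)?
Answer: -414119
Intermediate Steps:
b(u) = u*(-3 + u)
-413756 - W(b(22), 363) = -413756 - 1*363 = -413756 - 363 = -414119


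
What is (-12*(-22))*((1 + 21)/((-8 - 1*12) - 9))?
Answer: -5808/29 ≈ -200.28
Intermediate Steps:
(-12*(-22))*((1 + 21)/((-8 - 1*12) - 9)) = 264*(22/((-8 - 12) - 9)) = 264*(22/(-20 - 9)) = 264*(22/(-29)) = 264*(22*(-1/29)) = 264*(-22/29) = -5808/29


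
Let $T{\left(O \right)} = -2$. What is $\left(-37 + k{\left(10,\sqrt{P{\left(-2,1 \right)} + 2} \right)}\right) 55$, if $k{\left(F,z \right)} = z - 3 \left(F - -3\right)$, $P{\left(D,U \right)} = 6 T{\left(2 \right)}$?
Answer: $-4180 + 55 i \sqrt{10} \approx -4180.0 + 173.93 i$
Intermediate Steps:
$P{\left(D,U \right)} = -12$ ($P{\left(D,U \right)} = 6 \left(-2\right) = -12$)
$k{\left(F,z \right)} = -9 + z - 3 F$ ($k{\left(F,z \right)} = z - 3 \left(F + 3\right) = z - 3 \left(3 + F\right) = z - \left(9 + 3 F\right) = -9 + z - 3 F$)
$\left(-37 + k{\left(10,\sqrt{P{\left(-2,1 \right)} + 2} \right)}\right) 55 = \left(-37 - \left(39 - \sqrt{-12 + 2}\right)\right) 55 = \left(-37 - \left(39 - i \sqrt{10}\right)\right) 55 = \left(-76 + i \sqrt{10}\right) 55 = -4180 + 55 i \sqrt{10}$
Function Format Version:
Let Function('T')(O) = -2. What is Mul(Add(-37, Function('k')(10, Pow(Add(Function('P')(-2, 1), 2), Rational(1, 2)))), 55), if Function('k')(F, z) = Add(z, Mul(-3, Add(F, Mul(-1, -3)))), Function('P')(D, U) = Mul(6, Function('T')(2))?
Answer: Add(-4180, Mul(55, I, Pow(10, Rational(1, 2)))) ≈ Add(-4180.0, Mul(173.93, I))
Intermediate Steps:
Function('P')(D, U) = -12 (Function('P')(D, U) = Mul(6, -2) = -12)
Function('k')(F, z) = Add(-9, z, Mul(-3, F)) (Function('k')(F, z) = Add(z, Mul(-3, Add(F, 3))) = Add(z, Mul(-3, Add(3, F))) = Add(z, Add(-9, Mul(-3, F))) = Add(-9, z, Mul(-3, F)))
Mul(Add(-37, Function('k')(10, Pow(Add(Function('P')(-2, 1), 2), Rational(1, 2)))), 55) = Mul(Add(-37, Add(-9, Pow(Add(-12, 2), Rational(1, 2)), Mul(-3, 10))), 55) = Mul(Add(-37, Add(-9, Pow(-10, Rational(1, 2)), -30)), 55) = Mul(Add(-37, Add(-9, Mul(I, Pow(10, Rational(1, 2))), -30)), 55) = Mul(Add(-37, Add(-39, Mul(I, Pow(10, Rational(1, 2))))), 55) = Mul(Add(-76, Mul(I, Pow(10, Rational(1, 2)))), 55) = Add(-4180, Mul(55, I, Pow(10, Rational(1, 2))))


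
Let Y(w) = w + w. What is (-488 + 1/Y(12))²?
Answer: 137147521/576 ≈ 2.3810e+5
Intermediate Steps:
Y(w) = 2*w
(-488 + 1/Y(12))² = (-488 + 1/(2*12))² = (-488 + 1/24)² = (-11711/24)² = 137147521/576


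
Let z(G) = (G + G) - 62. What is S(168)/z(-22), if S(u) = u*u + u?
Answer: -14196/53 ≈ -267.85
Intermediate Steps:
z(G) = -62 + 2*G (z(G) = 2*G - 62 = -62 + 2*G)
S(u) = u + u² (S(u) = u² + u = u + u²)
S(168)/z(-22) = (168*(1 + 168))/(-62 + 2*(-22)) = (168*169)/(-62 - 44) = 28392/(-106) = 28392*(-1/106) = -14196/53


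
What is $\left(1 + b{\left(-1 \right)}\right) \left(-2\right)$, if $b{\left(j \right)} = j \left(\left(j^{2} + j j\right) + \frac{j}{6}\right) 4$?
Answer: $\frac{38}{3} \approx 12.667$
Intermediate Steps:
$b{\left(j \right)} = 4 j \left(2 j^{2} + \frac{j}{6}\right)$ ($b{\left(j \right)} = j \left(\left(j^{2} + j^{2}\right) + j \frac{1}{6}\right) 4 = j \left(2 j^{2} + \frac{j}{6}\right) 4 = 4 j \left(2 j^{2} + \frac{j}{6}\right)$)
$\left(1 + b{\left(-1 \right)}\right) \left(-2\right) = \left(1 + \left(-1\right)^{2} \left(\frac{2}{3} + 8 \left(-1\right)\right)\right) \left(-2\right) = \left(1 + 1 \left(\frac{2}{3} - 8\right)\right) \left(-2\right) = \left(1 + 1 \left(- \frac{22}{3}\right)\right) \left(-2\right) = \left(1 - \frac{22}{3}\right) \left(-2\right) = \left(- \frac{19}{3}\right) \left(-2\right) = \frac{38}{3}$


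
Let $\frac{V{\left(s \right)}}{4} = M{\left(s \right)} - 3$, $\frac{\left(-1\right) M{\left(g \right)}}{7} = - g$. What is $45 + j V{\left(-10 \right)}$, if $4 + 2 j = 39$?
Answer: $-5065$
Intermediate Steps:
$j = \frac{35}{2}$ ($j = -2 + \frac{1}{2} \cdot 39 = -2 + \frac{39}{2} = \frac{35}{2} \approx 17.5$)
$M{\left(g \right)} = 7 g$ ($M{\left(g \right)} = - 7 \left(- g\right) = 7 g$)
$V{\left(s \right)} = -12 + 28 s$ ($V{\left(s \right)} = 4 \left(7 s - 3\right) = 4 \left(-3 + 7 s\right) = -12 + 28 s$)
$45 + j V{\left(-10 \right)} = 45 + \frac{35 \left(-12 + 28 \left(-10\right)\right)}{2} = 45 + \frac{35 \left(-12 - 280\right)}{2} = 45 + \frac{35}{2} \left(-292\right) = 45 - 5110 = -5065$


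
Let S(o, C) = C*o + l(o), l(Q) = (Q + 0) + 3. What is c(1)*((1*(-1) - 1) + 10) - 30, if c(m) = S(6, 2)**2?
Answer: 3498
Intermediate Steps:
l(Q) = 3 + Q (l(Q) = Q + 3 = 3 + Q)
S(o, C) = 3 + o + C*o (S(o, C) = C*o + (3 + o) = 3 + o + C*o)
c(m) = 441 (c(m) = (3 + 6 + 2*6)**2 = (3 + 6 + 12)**2 = 21**2 = 441)
c(1)*((1*(-1) - 1) + 10) - 30 = 441*((1*(-1) - 1) + 10) - 30 = 441*((-1 - 1) + 10) - 30 = 441*(-2 + 10) - 30 = 441*8 - 30 = 3528 - 30 = 3498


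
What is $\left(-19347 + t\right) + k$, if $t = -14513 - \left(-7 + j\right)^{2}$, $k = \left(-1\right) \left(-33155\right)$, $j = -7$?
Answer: $-901$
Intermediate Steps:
$k = 33155$
$t = -14709$ ($t = -14513 - \left(-7 - 7\right)^{2} = -14513 - \left(-14\right)^{2} = -14513 - 196 = -14709$)
$\left(-19347 + t\right) + k = \left(-19347 - 14709\right) + 33155 = -34056 + 33155 = -901$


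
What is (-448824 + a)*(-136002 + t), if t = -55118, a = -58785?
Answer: 97014232080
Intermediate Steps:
(-448824 + a)*(-136002 + t) = (-448824 - 58785)*(-136002 - 55118) = -507609*(-191120) = 97014232080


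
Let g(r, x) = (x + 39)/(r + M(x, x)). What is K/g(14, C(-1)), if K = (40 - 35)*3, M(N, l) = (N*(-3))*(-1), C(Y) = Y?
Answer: 165/38 ≈ 4.3421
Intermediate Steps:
M(N, l) = 3*N (M(N, l) = -3*N*(-1) = 3*N)
g(r, x) = (39 + x)/(r + 3*x) (g(r, x) = (x + 39)/(r + 3*x) = (39 + x)/(r + 3*x))
K = 15 (K = 5*3 = 15)
K/g(14, C(-1)) = 15/(((39 - 1)/(14 + 3*(-1)))) = 15/((38/(14 - 3))) = 15/((38/11)) = 15/(((1/11)*38)) = 15/(38/11) = 15*(11/38) = 165/38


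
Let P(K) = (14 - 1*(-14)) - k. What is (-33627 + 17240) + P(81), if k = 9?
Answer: -16368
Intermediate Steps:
P(K) = 19 (P(K) = (14 - 1*(-14)) - 1*9 = (14 + 14) - 9 = 28 - 9 = 19)
(-33627 + 17240) + P(81) = (-33627 + 17240) + 19 = -16387 + 19 = -16368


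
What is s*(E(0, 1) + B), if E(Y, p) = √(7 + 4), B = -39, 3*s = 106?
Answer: -1378 + 106*√11/3 ≈ -1260.8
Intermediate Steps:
s = 106/3 (s = (⅓)*106 = 106/3 ≈ 35.333)
E(Y, p) = √11
s*(E(0, 1) + B) = 106*(√11 - 39)/3 = 106*(-39 + √11)/3 = -1378 + 106*√11/3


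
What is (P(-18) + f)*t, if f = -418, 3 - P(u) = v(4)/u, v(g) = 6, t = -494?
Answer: 614536/3 ≈ 2.0485e+5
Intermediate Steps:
P(u) = 3 - 6/u
(P(-18) + f)*t = ((3 - 6/(-18)) - 418)*(-494) = ((3 - 6*(-1/18)) - 418)*(-494) = ((3 + ⅓) - 418)*(-494) = (10/3 - 418)*(-494) = -1244/3*(-494) = 614536/3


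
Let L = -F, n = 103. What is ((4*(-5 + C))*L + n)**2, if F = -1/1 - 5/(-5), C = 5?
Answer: 10609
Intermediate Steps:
F = 0 (F = -1*1 - 5*(-1/5) = -1 + 1 = 0)
L = 0 (L = -1*0 = 0)
((4*(-5 + C))*L + n)**2 = ((4*(-5 + 5))*0 + 103)**2 = ((4*0)*0 + 103)**2 = (0*0 + 103)**2 = (0 + 103)**2 = 103**2 = 10609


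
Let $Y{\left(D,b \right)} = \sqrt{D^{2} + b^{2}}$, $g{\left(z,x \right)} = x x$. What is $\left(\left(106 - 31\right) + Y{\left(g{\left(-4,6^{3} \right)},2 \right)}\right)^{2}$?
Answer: $2176787965 + 300 \sqrt{544195585} \approx 2.1838 \cdot 10^{9}$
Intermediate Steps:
$g{\left(z,x \right)} = x^{2}$
$\left(\left(106 - 31\right) + Y{\left(g{\left(-4,6^{3} \right)},2 \right)}\right)^{2} = \left(\left(106 - 31\right) + \sqrt{\left(\left(6^{3}\right)^{2}\right)^{2} + 2^{2}}\right)^{2} = \left(75 + \sqrt{\left(216^{2}\right)^{2} + 4}\right)^{2} = \left(75 + \sqrt{46656^{2} + 4}\right)^{2} = \left(75 + \sqrt{2176782336 + 4}\right)^{2} = \left(75 + \sqrt{2176782340}\right)^{2} = \left(75 + 2 \sqrt{544195585}\right)^{2}$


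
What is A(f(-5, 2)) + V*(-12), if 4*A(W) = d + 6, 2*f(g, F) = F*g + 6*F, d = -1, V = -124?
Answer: 5957/4 ≈ 1489.3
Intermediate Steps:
f(g, F) = 3*F + F*g/2 (f(g, F) = (F*g + 6*F)/2 = (6*F + F*g)/2 = 3*F + F*g/2)
A(W) = 5/4 (A(W) = (-1 + 6)/4 = (¼)*5 = 5/4)
A(f(-5, 2)) + V*(-12) = 5/4 - 124*(-12) = 5/4 + 1488 = 5957/4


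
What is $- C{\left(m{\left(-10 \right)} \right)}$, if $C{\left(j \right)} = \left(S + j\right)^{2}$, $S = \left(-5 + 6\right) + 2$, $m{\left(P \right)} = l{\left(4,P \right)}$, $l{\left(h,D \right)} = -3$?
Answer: $0$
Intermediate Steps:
$m{\left(P \right)} = -3$
$S = 3$ ($S = 1 + 2 = 3$)
$C{\left(j \right)} = \left(3 + j\right)^{2}$
$- C{\left(m{\left(-10 \right)} \right)} = - \left(3 - 3\right)^{2} = - 0^{2} = \left(-1\right) 0 = 0$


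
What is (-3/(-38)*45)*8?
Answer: 540/19 ≈ 28.421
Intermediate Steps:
(-3/(-38)*45)*8 = (-3*(-1/38)*45)*8 = ((3/38)*45)*8 = (135/38)*8 = 540/19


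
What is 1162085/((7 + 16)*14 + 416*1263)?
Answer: 232417/105146 ≈ 2.2104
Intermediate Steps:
1162085/((7 + 16)*14 + 416*1263) = 1162085/(23*14 + 525408) = 1162085/(322 + 525408) = 1162085/525730 = 1162085*(1/525730) = 232417/105146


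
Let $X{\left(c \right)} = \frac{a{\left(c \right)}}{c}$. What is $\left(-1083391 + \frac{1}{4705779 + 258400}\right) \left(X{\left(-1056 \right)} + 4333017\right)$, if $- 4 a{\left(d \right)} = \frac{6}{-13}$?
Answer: $- \frac{53318640765652716468501}{11358041552} \approx -4.6943 \cdot 10^{12}$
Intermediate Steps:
$a{\left(d \right)} = \frac{3}{26}$ ($a{\left(d \right)} = - \frac{6 \frac{1}{-13}}{4} = - \frac{6 \left(- \frac{1}{13}\right)}{4} = \left(- \frac{1}{4}\right) \left(- \frac{6}{13}\right) = \frac{3}{26}$)
$X{\left(c \right)} = \frac{3}{26 c}$
$\left(-1083391 + \frac{1}{4705779 + 258400}\right) \left(X{\left(-1056 \right)} + 4333017\right) = \left(-1083391 + \frac{1}{4705779 + 258400}\right) \left(\frac{3}{26 \left(-1056\right)} + 4333017\right) = \left(-1083391 + \frac{1}{4964179}\right) \left(\frac{3}{26} \left(- \frac{1}{1056}\right) + 4333017\right) = \left(-1083391 + \frac{1}{4964179}\right) \left(- \frac{1}{9152} + 4333017\right) = \left(- \frac{5378146850988}{4964179}\right) \frac{39655771583}{9152} = - \frac{53318640765652716468501}{11358041552}$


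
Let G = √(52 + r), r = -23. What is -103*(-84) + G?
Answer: 8652 + √29 ≈ 8657.4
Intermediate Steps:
G = √29 (G = √(52 - 23) = √29 ≈ 5.3852)
-103*(-84) + G = -103*(-84) + √29 = 8652 + √29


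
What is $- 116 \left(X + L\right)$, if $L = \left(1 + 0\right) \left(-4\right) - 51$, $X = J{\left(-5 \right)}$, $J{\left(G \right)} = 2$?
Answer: $6148$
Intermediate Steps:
$X = 2$
$L = -55$ ($L = 1 \left(-4\right) - 51 = -4 - 51 = -55$)
$- 116 \left(X + L\right) = - 116 \left(2 - 55\right) = \left(-116\right) \left(-53\right) = 6148$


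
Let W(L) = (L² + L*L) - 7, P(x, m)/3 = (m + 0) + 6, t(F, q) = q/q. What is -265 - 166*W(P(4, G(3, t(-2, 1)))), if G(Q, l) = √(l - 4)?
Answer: -97707 - 35856*I*√3 ≈ -97707.0 - 62104.0*I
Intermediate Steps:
t(F, q) = 1
G(Q, l) = √(-4 + l)
P(x, m) = 18 + 3*m (P(x, m) = 3*((m + 0) + 6) = 3*(m + 6) = 3*(6 + m) = 18 + 3*m)
W(L) = -7 + 2*L² (W(L) = (L² + L²) - 7 = 2*L² - 7 = -7 + 2*L²)
-265 - 166*W(P(4, G(3, t(-2, 1)))) = -265 - 166*(-7 + 2*(18 + 3*√(-4 + 1))²) = -265 - 166*(-7 + 2*(18 + 3*√(-3))²) = -265 - 166*(-7 + 2*(18 + 3*(I*√3))²) = -265 - 166*(-7 + 2*(18 + 3*I*√3)²) = -265 + (1162 - 332*(18 + 3*I*√3)²) = 897 - 332*(18 + 3*I*√3)²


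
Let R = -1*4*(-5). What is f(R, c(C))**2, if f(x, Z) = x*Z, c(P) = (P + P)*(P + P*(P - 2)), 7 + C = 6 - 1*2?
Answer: 2073600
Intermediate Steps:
C = -3 (C = -7 + (6 - 1*2) = -7 + (6 - 2) = -7 + 4 = -3)
c(P) = 2*P*(P + P*(-2 + P)) (c(P) = (2*P)*(P + P*(-2 + P)) = 2*P*(P + P*(-2 + P)))
R = 20 (R = -4*(-5) = 20)
f(x, Z) = Z*x
f(R, c(C))**2 = ((2*(-3)**2*(-1 - 3))*20)**2 = ((2*9*(-4))*20)**2 = (-72*20)**2 = (-1440)**2 = 2073600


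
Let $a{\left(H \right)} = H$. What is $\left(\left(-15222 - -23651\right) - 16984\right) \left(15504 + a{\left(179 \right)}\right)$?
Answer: $-134168065$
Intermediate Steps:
$\left(\left(-15222 - -23651\right) - 16984\right) \left(15504 + a{\left(179 \right)}\right) = \left(\left(-15222 - -23651\right) - 16984\right) \left(15504 + 179\right) = \left(\left(-15222 + 23651\right) - 16984\right) 15683 = \left(8429 - 16984\right) 15683 = \left(-8555\right) 15683 = -134168065$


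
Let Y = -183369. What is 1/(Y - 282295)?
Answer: -1/465664 ≈ -2.1475e-6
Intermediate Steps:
1/(Y - 282295) = 1/(-183369 - 282295) = 1/(-465664) = -1/465664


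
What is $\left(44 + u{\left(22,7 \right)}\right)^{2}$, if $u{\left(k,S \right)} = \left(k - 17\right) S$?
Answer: $6241$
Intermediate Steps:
$u{\left(k,S \right)} = S \left(-17 + k\right)$ ($u{\left(k,S \right)} = \left(-17 + k\right) S = S \left(-17 + k\right)$)
$\left(44 + u{\left(22,7 \right)}\right)^{2} = \left(44 + 7 \left(-17 + 22\right)\right)^{2} = \left(44 + 7 \cdot 5\right)^{2} = \left(44 + 35\right)^{2} = 79^{2} = 6241$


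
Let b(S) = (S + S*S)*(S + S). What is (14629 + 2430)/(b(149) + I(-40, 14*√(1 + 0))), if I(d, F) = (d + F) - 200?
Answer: 17059/6660074 ≈ 0.0025614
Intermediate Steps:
I(d, F) = -200 + F + d (I(d, F) = (F + d) - 200 = -200 + F + d)
b(S) = 2*S*(S + S²) (b(S) = (S + S²)*(2*S) = 2*S*(S + S²))
(14629 + 2430)/(b(149) + I(-40, 14*√(1 + 0))) = (14629 + 2430)/(2*149²*(1 + 149) + (-200 + 14*√(1 + 0) - 40)) = 17059/(2*22201*150 + (-200 + 14*√1 - 40)) = 17059/(6660300 + (-200 + 14*1 - 40)) = 17059/(6660300 + (-200 + 14 - 40)) = 17059/(6660300 - 226) = 17059/6660074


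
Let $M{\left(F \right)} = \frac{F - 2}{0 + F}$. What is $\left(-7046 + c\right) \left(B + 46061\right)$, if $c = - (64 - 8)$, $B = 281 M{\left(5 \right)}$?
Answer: $- \frac{1641613096}{5} \approx -3.2832 \cdot 10^{8}$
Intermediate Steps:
$M{\left(F \right)} = \frac{-2 + F}{F}$
$B = \frac{843}{5}$ ($B = 281 \frac{-2 + 5}{5} = 281 \cdot \frac{1}{5} \cdot 3 = 281 \cdot \frac{3}{5} = \frac{843}{5} \approx 168.6$)
$c = -56$ ($c = \left(-1\right) 56 = -56$)
$\left(-7046 + c\right) \left(B + 46061\right) = \left(-7046 - 56\right) \left(\frac{843}{5} + 46061\right) = \left(-7102\right) \frac{231148}{5} = - \frac{1641613096}{5}$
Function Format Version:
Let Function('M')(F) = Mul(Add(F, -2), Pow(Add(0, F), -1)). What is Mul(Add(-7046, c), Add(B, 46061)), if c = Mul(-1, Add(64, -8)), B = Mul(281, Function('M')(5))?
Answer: Rational(-1641613096, 5) ≈ -3.2832e+8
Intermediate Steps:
Function('M')(F) = Mul(Pow(F, -1), Add(-2, F)) (Function('M')(F) = Mul(Add(-2, F), Pow(F, -1)) = Mul(Pow(F, -1), Add(-2, F)))
B = Rational(843, 5) (B = Mul(281, Mul(Pow(5, -1), Add(-2, 5))) = Mul(281, Mul(Rational(1, 5), 3)) = Mul(281, Rational(3, 5)) = Rational(843, 5) ≈ 168.60)
c = -56 (c = Mul(-1, 56) = -56)
Mul(Add(-7046, c), Add(B, 46061)) = Mul(Add(-7046, -56), Add(Rational(843, 5), 46061)) = Mul(-7102, Rational(231148, 5)) = Rational(-1641613096, 5)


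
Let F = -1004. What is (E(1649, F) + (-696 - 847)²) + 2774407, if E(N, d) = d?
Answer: 5154252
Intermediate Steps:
(E(1649, F) + (-696 - 847)²) + 2774407 = (-1004 + (-696 - 847)²) + 2774407 = (-1004 + (-1543)²) + 2774407 = (-1004 + 2380849) + 2774407 = 2379845 + 2774407 = 5154252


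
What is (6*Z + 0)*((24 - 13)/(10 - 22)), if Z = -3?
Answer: 33/2 ≈ 16.500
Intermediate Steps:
(6*Z + 0)*((24 - 13)/(10 - 22)) = (6*(-3) + 0)*((24 - 13)/(10 - 22)) = (-18 + 0)*(11/(-12)) = -198*(-1)/12 = -18*(-11/12) = 33/2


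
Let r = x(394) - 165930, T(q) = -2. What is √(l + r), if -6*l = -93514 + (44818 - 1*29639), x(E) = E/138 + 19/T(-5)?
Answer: 2*I*√181966386/69 ≈ 391.0*I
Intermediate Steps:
x(E) = -19/2 + E/138 (x(E) = E/138 + 19/(-2) = E*(1/138) + 19*(-½) = E/138 - 19/2 = -19/2 + E/138)
r = -22899257/138 (r = (-19/2 + (1/138)*394) - 165930 = (-19/2 + 197/69) - 165930 = -917/138 - 165930 = -22899257/138 ≈ -1.6594e+5)
l = 78335/6 (l = -(-93514 + (44818 - 1*29639))/6 = -(-93514 + (44818 - 29639))/6 = -(-93514 + 15179)/6 = -⅙*(-78335) = 78335/6 ≈ 13056.)
√(l + r) = √(78335/6 - 22899257/138) = √(-10548776/69) = 2*I*√181966386/69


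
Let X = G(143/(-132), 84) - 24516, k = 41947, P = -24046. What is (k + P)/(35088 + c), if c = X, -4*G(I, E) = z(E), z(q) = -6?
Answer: 11934/7049 ≈ 1.6930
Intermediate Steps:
G(I, E) = 3/2 (G(I, E) = -¼*(-6) = 3/2)
X = -49029/2 (X = 3/2 - 24516 = -49029/2 ≈ -24515.)
c = -49029/2 ≈ -24515.
(k + P)/(35088 + c) = (41947 - 24046)/(35088 - 49029/2) = 17901/(21147/2) = 17901*(2/21147) = 11934/7049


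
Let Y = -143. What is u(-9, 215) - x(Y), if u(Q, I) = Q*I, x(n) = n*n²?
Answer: 2922272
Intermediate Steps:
x(n) = n³
u(Q, I) = I*Q
u(-9, 215) - x(Y) = 215*(-9) - 1*(-143)³ = -1935 - 1*(-2924207) = -1935 + 2924207 = 2922272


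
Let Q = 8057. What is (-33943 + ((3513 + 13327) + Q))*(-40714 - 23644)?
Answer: 582182468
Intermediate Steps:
(-33943 + ((3513 + 13327) + Q))*(-40714 - 23644) = (-33943 + ((3513 + 13327) + 8057))*(-40714 - 23644) = (-33943 + (16840 + 8057))*(-64358) = (-33943 + 24897)*(-64358) = -9046*(-64358) = 582182468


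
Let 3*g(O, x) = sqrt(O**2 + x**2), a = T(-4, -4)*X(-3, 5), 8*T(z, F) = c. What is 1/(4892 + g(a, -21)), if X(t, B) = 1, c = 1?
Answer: 2817792/13784610239 - 120*sqrt(1129)/13784610239 ≈ 0.00020412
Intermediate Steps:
T(z, F) = 1/8 (T(z, F) = (1/8)*1 = 1/8)
a = 1/8 (a = (1/8)*1 = 1/8 ≈ 0.12500)
g(O, x) = sqrt(O**2 + x**2)/3
1/(4892 + g(a, -21)) = 1/(4892 + sqrt((1/8)**2 + (-21)**2)/3) = 1/(4892 + sqrt(1/64 + 441)/3) = 1/(4892 + sqrt(28225/64)/3) = 1/(4892 + (5*sqrt(1129)/8)/3) = 1/(4892 + 5*sqrt(1129)/24)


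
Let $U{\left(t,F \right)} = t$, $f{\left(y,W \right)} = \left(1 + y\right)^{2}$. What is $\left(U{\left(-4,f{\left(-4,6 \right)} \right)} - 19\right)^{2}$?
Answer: $529$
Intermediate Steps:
$\left(U{\left(-4,f{\left(-4,6 \right)} \right)} - 19\right)^{2} = \left(-4 - 19\right)^{2} = \left(-23\right)^{2} = 529$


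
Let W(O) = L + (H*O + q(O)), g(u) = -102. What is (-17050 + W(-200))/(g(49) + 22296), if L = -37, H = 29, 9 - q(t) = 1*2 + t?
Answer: -140/137 ≈ -1.0219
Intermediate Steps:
q(t) = 7 - t (q(t) = 9 - (1*2 + t) = 9 - (2 + t) = 9 + (-2 - t) = 7 - t)
W(O) = -30 + 28*O (W(O) = -37 + (29*O + (7 - O)) = -37 + (7 + 28*O) = -30 + 28*O)
(-17050 + W(-200))/(g(49) + 22296) = (-17050 + (-30 + 28*(-200)))/(-102 + 22296) = (-17050 + (-30 - 5600))/22194 = (-17050 - 5630)*(1/22194) = -22680*1/22194 = -140/137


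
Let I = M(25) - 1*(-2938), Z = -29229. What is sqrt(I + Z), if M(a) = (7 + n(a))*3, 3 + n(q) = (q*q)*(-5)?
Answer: I*sqrt(35654) ≈ 188.82*I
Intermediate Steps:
n(q) = -3 - 5*q**2 (n(q) = -3 + (q*q)*(-5) = -3 + q**2*(-5) = -3 - 5*q**2)
M(a) = 12 - 15*a**2 (M(a) = (7 + (-3 - 5*a**2))*3 = (4 - 5*a**2)*3 = 12 - 15*a**2)
I = -6425 (I = (12 - 15*25**2) - 1*(-2938) = (12 - 15*625) + 2938 = (12 - 9375) + 2938 = -9363 + 2938 = -6425)
sqrt(I + Z) = sqrt(-6425 - 29229) = sqrt(-35654) = I*sqrt(35654)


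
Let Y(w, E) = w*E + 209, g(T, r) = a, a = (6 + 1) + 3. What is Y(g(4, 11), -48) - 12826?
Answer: -13097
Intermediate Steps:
a = 10 (a = 7 + 3 = 10)
g(T, r) = 10
Y(w, E) = 209 + E*w (Y(w, E) = E*w + 209 = 209 + E*w)
Y(g(4, 11), -48) - 12826 = (209 - 48*10) - 12826 = (209 - 480) - 12826 = -271 - 12826 = -13097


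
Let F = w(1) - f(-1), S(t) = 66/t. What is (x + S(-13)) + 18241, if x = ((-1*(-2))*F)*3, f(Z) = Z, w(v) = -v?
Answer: 237067/13 ≈ 18236.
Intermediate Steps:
F = 0 (F = -1*1 - 1*(-1) = -1 + 1 = 0)
x = 0 (x = (-1*(-2)*0)*3 = (2*0)*3 = 0*3 = 0)
(x + S(-13)) + 18241 = (0 + 66/(-13)) + 18241 = (0 + 66*(-1/13)) + 18241 = (0 - 66/13) + 18241 = -66/13 + 18241 = 237067/13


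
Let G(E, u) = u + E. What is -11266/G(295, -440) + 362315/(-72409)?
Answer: 763224119/10499305 ≈ 72.693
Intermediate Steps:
G(E, u) = E + u
-11266/G(295, -440) + 362315/(-72409) = -11266/(295 - 440) + 362315/(-72409) = -11266/(-145) + 362315*(-1/72409) = -11266*(-1/145) - 362315/72409 = 11266/145 - 362315/72409 = 763224119/10499305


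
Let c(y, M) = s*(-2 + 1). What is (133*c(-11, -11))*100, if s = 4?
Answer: -53200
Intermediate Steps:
c(y, M) = -4 (c(y, M) = 4*(-2 + 1) = 4*(-1) = -4)
(133*c(-11, -11))*100 = (133*(-4))*100 = -532*100 = -53200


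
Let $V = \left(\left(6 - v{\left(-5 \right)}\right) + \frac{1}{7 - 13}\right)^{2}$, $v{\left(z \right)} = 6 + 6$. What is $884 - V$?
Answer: $\frac{30455}{36} \approx 845.97$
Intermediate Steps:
$v{\left(z \right)} = 12$
$V = \frac{1369}{36}$ ($V = \left(\left(6 - 12\right) + \frac{1}{7 - 13}\right)^{2} = \left(\left(6 - 12\right) + \frac{1}{-6}\right)^{2} = \left(-6 - \frac{1}{6}\right)^{2} = \left(- \frac{37}{6}\right)^{2} = \frac{1369}{36} \approx 38.028$)
$884 - V = 884 - \frac{1369}{36} = \frac{30455}{36}$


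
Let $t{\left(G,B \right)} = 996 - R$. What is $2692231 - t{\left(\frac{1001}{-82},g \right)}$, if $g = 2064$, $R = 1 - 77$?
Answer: $2691159$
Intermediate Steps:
$R = -76$ ($R = 1 - 77 = -76$)
$t{\left(G,B \right)} = 1072$ ($t{\left(G,B \right)} = 996 - -76 = 996 + 76 = 1072$)
$2692231 - t{\left(\frac{1001}{-82},g \right)} = 2692231 - 1072 = 2691159$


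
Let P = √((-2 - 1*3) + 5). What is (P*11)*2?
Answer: 0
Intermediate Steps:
P = 0 (P = √((-2 - 3) + 5) = √(-5 + 5) = √0 = 0)
(P*11)*2 = (0*11)*2 = 0*2 = 0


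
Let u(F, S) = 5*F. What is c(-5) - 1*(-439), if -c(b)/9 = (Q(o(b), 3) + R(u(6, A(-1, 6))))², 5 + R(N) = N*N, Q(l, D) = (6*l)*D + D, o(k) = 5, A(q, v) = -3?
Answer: -8784857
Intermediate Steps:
Q(l, D) = D + 6*D*l (Q(l, D) = 6*D*l + D = D + 6*D*l)
R(N) = -5 + N² (R(N) = -5 + N*N = -5 + N²)
c(b) = -8785296 (c(b) = -9*(3*(1 + 6*5) + (-5 + (5*6)²))² = -9*(3*(1 + 30) + (-5 + 30²))² = -9*(3*31 + (-5 + 900))² = -9*(93 + 895)² = -9*988² = -9*976144 = -8785296)
c(-5) - 1*(-439) = -8785296 - 1*(-439) = -8785296 + 439 = -8784857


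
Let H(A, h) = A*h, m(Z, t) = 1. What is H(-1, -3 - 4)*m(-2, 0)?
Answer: 7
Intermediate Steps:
H(-1, -3 - 4)*m(-2, 0) = -(-3 - 4)*1 = -1*(-7)*1 = 7*1 = 7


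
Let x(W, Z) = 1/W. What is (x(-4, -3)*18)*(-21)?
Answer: 189/2 ≈ 94.500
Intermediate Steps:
(x(-4, -3)*18)*(-21) = (18/(-4))*(-21) = -¼*18*(-21) = -9/2*(-21) = 189/2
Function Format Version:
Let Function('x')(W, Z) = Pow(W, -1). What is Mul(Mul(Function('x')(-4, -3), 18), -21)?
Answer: Rational(189, 2) ≈ 94.500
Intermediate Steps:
Mul(Mul(Function('x')(-4, -3), 18), -21) = Mul(Mul(Pow(-4, -1), 18), -21) = Mul(Mul(Rational(-1, 4), 18), -21) = Mul(Rational(-9, 2), -21) = Rational(189, 2)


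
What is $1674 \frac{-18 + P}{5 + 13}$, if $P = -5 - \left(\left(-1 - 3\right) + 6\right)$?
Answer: $-2325$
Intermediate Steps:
$P = -7$ ($P = -5 - \left(-4 + 6\right) = -5 - 2 = -7$)
$1674 \frac{-18 + P}{5 + 13} = 1674 \frac{-18 - 7}{5 + 13} = 1674 \left(- \frac{25}{18}\right) = -2325$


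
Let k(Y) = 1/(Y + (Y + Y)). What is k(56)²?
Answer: 1/28224 ≈ 3.5431e-5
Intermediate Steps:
k(Y) = 1/(3*Y) (k(Y) = 1/(Y + 2*Y) = 1/(3*Y))
k(56)² = ((⅓)/56)² = ((⅓)*(1/56))² = (1/168)² = 1/28224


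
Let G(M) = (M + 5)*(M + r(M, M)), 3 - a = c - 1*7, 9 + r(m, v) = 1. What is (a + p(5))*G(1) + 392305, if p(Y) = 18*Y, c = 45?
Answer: 389995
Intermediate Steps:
r(m, v) = -8 (r(m, v) = -9 + 1 = -8)
a = -35 (a = 3 - (45 - 1*7) = 3 - (45 - 7) = 3 - 1*38 = 3 - 38 = -35)
G(M) = (-8 + M)*(5 + M) (G(M) = (M + 5)*(M - 8) = (5 + M)*(-8 + M) = (-8 + M)*(5 + M))
(a + p(5))*G(1) + 392305 = (-35 + 18*5)*(-40 + 1² - 3*1) + 392305 = (-35 + 90)*(-40 + 1 - 3) + 392305 = 55*(-42) + 392305 = -2310 + 392305 = 389995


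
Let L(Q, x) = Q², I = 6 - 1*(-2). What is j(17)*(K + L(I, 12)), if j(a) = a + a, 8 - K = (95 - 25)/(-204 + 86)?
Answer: 145622/59 ≈ 2468.2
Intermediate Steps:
K = 507/59 (K = 8 - (95 - 25)/(-204 + 86) = 8 - 70/(-118) = 8 - 70*(-1)/118 = 8 - 1*(-35/59) = 8 + 35/59 = 507/59 ≈ 8.5932)
I = 8 (I = 6 + 2 = 8)
j(a) = 2*a
j(17)*(K + L(I, 12)) = (2*17)*(507/59 + 8²) = 34*(507/59 + 64) = 34*(4283/59) = 145622/59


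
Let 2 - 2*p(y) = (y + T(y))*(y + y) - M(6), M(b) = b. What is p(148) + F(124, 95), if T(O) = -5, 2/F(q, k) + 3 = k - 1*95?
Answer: -63482/3 ≈ -21161.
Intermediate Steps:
F(q, k) = 2/(-98 + k) (F(q, k) = 2/(-3 + (k - 1*95)) = 2/(-3 + (k - 95)) = 2/(-3 + (-95 + k)) = 2/(-98 + k))
p(y) = 4 - y*(-5 + y) (p(y) = 1 - ((y - 5)*(y + y) - 1*6)/2 = 1 - ((-5 + y)*(2*y) - 6)/2 = 1 - (2*y*(-5 + y) - 6)/2 = 1 - (-6 + 2*y*(-5 + y))/2 = 1 + (3 - y*(-5 + y)) = 4 - y*(-5 + y))
p(148) + F(124, 95) = (4 - 1*148² + 5*148) + 2/(-98 + 95) = (4 - 1*21904 + 740) + 2/(-3) = (4 - 21904 + 740) + 2*(-⅓) = -21160 - ⅔ = -63482/3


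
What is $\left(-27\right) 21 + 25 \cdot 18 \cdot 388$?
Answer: $174033$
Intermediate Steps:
$\left(-27\right) 21 + 25 \cdot 18 \cdot 388 = -567 + 450 \cdot 388 = -567 + 174600 = 174033$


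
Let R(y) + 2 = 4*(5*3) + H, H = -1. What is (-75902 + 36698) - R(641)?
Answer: -39261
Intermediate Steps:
R(y) = 57 (R(y) = -2 + (4*(5*3) - 1) = -2 + (4*15 - 1) = -2 + (60 - 1) = -2 + 59 = 57)
(-75902 + 36698) - R(641) = (-75902 + 36698) - 1*57 = -39204 - 57 = -39261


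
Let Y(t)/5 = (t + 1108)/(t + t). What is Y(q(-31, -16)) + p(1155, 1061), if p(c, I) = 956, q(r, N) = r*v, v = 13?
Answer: 767011/806 ≈ 951.63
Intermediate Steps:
q(r, N) = 13*r (q(r, N) = r*13 = 13*r)
Y(t) = 5*(1108 + t)/(2*t) (Y(t) = 5*((t + 1108)/(t + t)) = 5*((1108 + t)/((2*t))) = 5*((1108 + t)*(1/(2*t))) = 5*((1108 + t)/(2*t)) = 5*(1108 + t)/(2*t))
Y(q(-31, -16)) + p(1155, 1061) = (5/2 + 2770/((13*(-31)))) + 956 = (5/2 + 2770/(-403)) + 956 = (5/2 + 2770*(-1/403)) + 956 = (5/2 - 2770/403) + 956 = -3525/806 + 956 = 767011/806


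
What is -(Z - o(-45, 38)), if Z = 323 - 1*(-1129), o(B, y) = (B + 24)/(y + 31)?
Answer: -33403/23 ≈ -1452.3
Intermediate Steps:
o(B, y) = (24 + B)/(31 + y)
Z = 1452 (Z = 323 + 1129 = 1452)
-(Z - o(-45, 38)) = -(1452 - (24 - 45)/(31 + 38)) = -(1452 - (-21)/69) = -(1452 - 1*(-7/23)) = -(1452 + 7/23) = -1*33403/23 = -33403/23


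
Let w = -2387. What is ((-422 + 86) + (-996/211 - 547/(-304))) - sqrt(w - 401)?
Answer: -21739751/64144 - 2*I*sqrt(697) ≈ -338.92 - 52.802*I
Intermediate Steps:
((-422 + 86) + (-996/211 - 547/(-304))) - sqrt(w - 401) = ((-422 + 86) + (-996/211 - 547/(-304))) - sqrt(-2387 - 401) = (-336 + (-996*1/211 - 547*(-1/304))) - sqrt(-2788) = (-336 + (-996/211 + 547/304)) - 2*I*sqrt(697) = (-336 - 187367/64144) - 2*I*sqrt(697) = -21739751/64144 - 2*I*sqrt(697)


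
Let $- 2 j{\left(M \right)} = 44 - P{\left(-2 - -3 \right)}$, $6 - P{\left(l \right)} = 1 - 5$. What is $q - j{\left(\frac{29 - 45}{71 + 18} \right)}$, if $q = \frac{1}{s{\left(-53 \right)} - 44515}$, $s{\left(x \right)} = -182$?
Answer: $\frac{759848}{44697} \approx 17.0$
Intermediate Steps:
$q = - \frac{1}{44697}$ ($q = \frac{1}{-182 - 44515} = \frac{1}{-44697} = - \frac{1}{44697} \approx -2.2373 \cdot 10^{-5}$)
$P{\left(l \right)} = 10$ ($P{\left(l \right)} = 6 - \left(1 - 5\right) = 6 - -4 = 6 + 4 = 10$)
$j{\left(M \right)} = -17$ ($j{\left(M \right)} = - \frac{44 - 10}{2} = \left(- \frac{1}{2}\right) 34 = -17$)
$q - j{\left(\frac{29 - 45}{71 + 18} \right)} = - \frac{1}{44697} - -17 = - \frac{1}{44697} + 17 = \frac{759848}{44697}$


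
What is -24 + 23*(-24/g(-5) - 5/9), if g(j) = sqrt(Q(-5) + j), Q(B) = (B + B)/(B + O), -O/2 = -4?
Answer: -331/9 + 552*I*sqrt(3)/5 ≈ -36.778 + 191.22*I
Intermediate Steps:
O = 8 (O = -2*(-4) = 8)
Q(B) = 2*B/(8 + B) (Q(B) = (B + B)/(B + 8) = (2*B)/(8 + B) = 2*B/(8 + B))
g(j) = sqrt(-10/3 + j) (g(j) = sqrt(2*(-5)/(8 - 5) + j) = sqrt(2*(-5)/3 + j) = sqrt(2*(-5)*(1/3) + j) = sqrt(-10/3 + j))
-24 + 23*(-24/g(-5) - 5/9) = -24 + 23*(-24*3/sqrt(-30 + 9*(-5)) - 5/9) = -24 + 23*(-24*3/sqrt(-30 - 45) - 5*1/9) = -24 + 23*(-24*(-I*sqrt(3)/5) - 5/9) = -24 + 23*(-(-24)*I*sqrt(3)/5 - 5/9) = -24 + 23*(24*I*sqrt(3)/5 - 5/9) = -24 + 23*(-5/9 + 24*I*sqrt(3)/5) = -24 + (-115/9 + 552*I*sqrt(3)/5) = -331/9 + 552*I*sqrt(3)/5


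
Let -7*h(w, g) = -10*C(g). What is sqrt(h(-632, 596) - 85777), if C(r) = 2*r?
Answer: 3*I*sqrt(457737)/7 ≈ 289.96*I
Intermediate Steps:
h(w, g) = 20*g/7 (h(w, g) = -(-10)*2*g/7 = -(-20)*g/7 = 20*g/7)
sqrt(h(-632, 596) - 85777) = sqrt((20/7)*596 - 85777) = sqrt(11920/7 - 85777) = sqrt(-588519/7) = 3*I*sqrt(457737)/7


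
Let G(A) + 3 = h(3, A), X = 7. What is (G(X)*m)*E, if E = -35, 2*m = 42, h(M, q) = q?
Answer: -2940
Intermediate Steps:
m = 21 (m = (1/2)*42 = 21)
G(A) = -3 + A
(G(X)*m)*E = ((-3 + 7)*21)*(-35) = (4*21)*(-35) = 84*(-35) = -2940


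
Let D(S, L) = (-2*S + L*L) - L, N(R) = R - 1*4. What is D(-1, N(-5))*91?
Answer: 8372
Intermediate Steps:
N(R) = -4 + R (N(R) = R - 4 = -4 + R)
D(S, L) = L² - L - 2*S (D(S, L) = (-2*S + L²) - L = (L² - 2*S) - L = L² - L - 2*S)
D(-1, N(-5))*91 = ((-4 - 5)² - (-4 - 5) - 2*(-1))*91 = ((-9)² - 1*(-9) + 2)*91 = (81 + 9 + 2)*91 = 92*91 = 8372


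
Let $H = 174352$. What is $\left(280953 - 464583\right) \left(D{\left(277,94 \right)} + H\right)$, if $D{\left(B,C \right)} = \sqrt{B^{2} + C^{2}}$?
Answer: $-32016257760 - 183630 \sqrt{85565} \approx -3.207 \cdot 10^{10}$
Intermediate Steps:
$\left(280953 - 464583\right) \left(D{\left(277,94 \right)} + H\right) = \left(280953 - 464583\right) \left(\sqrt{277^{2} + 94^{2}} + 174352\right) = \left(280953 - 464583\right) \left(\sqrt{76729 + 8836} + 174352\right) = - 183630 \left(\sqrt{85565} + 174352\right) = - 183630 \left(174352 + \sqrt{85565}\right) = -32016257760 - 183630 \sqrt{85565}$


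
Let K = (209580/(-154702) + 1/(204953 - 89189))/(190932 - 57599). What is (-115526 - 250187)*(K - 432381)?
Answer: 188792226462346419644960653/1193925170379612 ≈ 1.5813e+11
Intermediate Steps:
K = -12130832209/1193925170379612 (K = (209580*(-1/154702) + 1/115764)/133333 = (-104790/77351 + 1/115764)*(1/133333) = -12130832209/8954461164*1/133333 = -12130832209/1193925170379612 ≈ -1.0160e-5)
(-115526 - 250187)*(K - 432381) = (-115526 - 250187)*(-12130832209/1193925170379612 - 432381) = -365713*(-516230559106037848381/1193925170379612) = 188792226462346419644960653/1193925170379612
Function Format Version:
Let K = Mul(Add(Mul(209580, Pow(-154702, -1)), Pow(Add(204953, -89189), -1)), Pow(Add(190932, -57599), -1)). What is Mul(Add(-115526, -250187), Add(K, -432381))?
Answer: Rational(188792226462346419644960653, 1193925170379612) ≈ 1.5813e+11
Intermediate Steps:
K = Rational(-12130832209, 1193925170379612) (K = Mul(Add(Mul(209580, Rational(-1, 154702)), Pow(115764, -1)), Pow(133333, -1)) = Mul(Add(Rational(-104790, 77351), Rational(1, 115764)), Rational(1, 133333)) = Mul(Rational(-12130832209, 8954461164), Rational(1, 133333)) = Rational(-12130832209, 1193925170379612) ≈ -1.0160e-5)
Mul(Add(-115526, -250187), Add(K, -432381)) = Mul(Add(-115526, -250187), Add(Rational(-12130832209, 1193925170379612), -432381)) = Mul(-365713, Rational(-516230559106037848381, 1193925170379612)) = Rational(188792226462346419644960653, 1193925170379612)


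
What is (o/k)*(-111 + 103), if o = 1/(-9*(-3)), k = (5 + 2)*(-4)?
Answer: 2/189 ≈ 0.010582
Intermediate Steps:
k = -28 (k = 7*(-4) = -28)
o = 1/27 ≈ 0.037037
(o/k)*(-111 + 103) = ((1/27)/(-28))*(-111 + 103) = ((1/27)*(-1/28))*(-8) = -1/756*(-8) = 2/189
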